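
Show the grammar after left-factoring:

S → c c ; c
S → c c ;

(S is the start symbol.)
S → c c ; S'
S' → c
S' → ε

Left-factoring transforms A → αβ₁ | αβ₂ into A → αA' and A' → β₁ | β₂
(α is the longest common prefix among the alternatives). Repeat until
no nonterminal has two alternatives with a common prefix.

Round 1: S has alternatives sharing prefix 'c c ;'. Introduce S': S → c c ; S'
  Add: S' → c
  Add: S' → ε

No remaining common prefixes — done.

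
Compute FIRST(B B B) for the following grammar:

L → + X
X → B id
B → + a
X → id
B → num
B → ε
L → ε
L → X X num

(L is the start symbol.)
FIRST sets of the non-terminals involved (from the grammar, by fixed-point iteration):
  FIRST(B) = { '+', 'num', ε }

To compute FIRST(B B B), process the symbols left to right:
Symbol B is a non-terminal. Add FIRST(B) \ {ε} = { '+', 'num' }
B is nullable (ε ∈ FIRST(B)), continue to the next symbol.
Symbol B is a non-terminal. Add FIRST(B) \ {ε} = { '+', 'num' }
B is nullable (ε ∈ FIRST(B)), continue to the next symbol.
Symbol B is a non-terminal. Add FIRST(B) \ {ε} = { '+', 'num' }
B is nullable (ε ∈ FIRST(B)), continue to the next symbol.
All symbols are nullable, so ε is in the result.
FIRST(B B B) = { '+', 'num', ε }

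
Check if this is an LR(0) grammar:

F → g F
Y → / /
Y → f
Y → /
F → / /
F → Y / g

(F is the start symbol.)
A grammar is LR(0) if no state in the canonical LR(0) collection has:
  - both a shift item (dot before a terminal) and a complete item (shift-reduce conflict), or
  - two or more complete items (reduce-reduce conflict; the accept item [F' → F .] counts as a complete item here).

Augment with F' → F and build the canonical LR(0) collection (I0 = CLOSURE({[F' → . F]}), then GOTO on every symbol after a dot until no new states appear). It has 10 states:
  I0: { [F → . / /], [F → . Y / g], [F → . g F], [F' → . F], [Y → . / /], [Y → . /], [Y → . f] }  — shift
  I1: { [F → / . /], [Y → / . /], [Y → / .] }  — shift, reduce
  I2: { [F' → F .] }  — accept
  I3: { [F → Y . / g] }  — shift
  I4: { [Y → f .] }  — reduce
  I5: { [F → . / /], [F → . Y / g], [F → . g F], [F → g . F], [Y → . / /], [Y → . /], [Y → . f] }  — shift
  I6: { [F → g F .] }  — reduce
  I7: { [F → Y / . g] }  — shift
  I8: { [F → Y / g .] }  — reduce
  I9: { [F → / / .], [Y → / / .] }  — 2 reduces

Conflict in state I1:
  Shift-reduce conflict between [Y → / .] and [F → / . /]
So the grammar is NOT LR(0).

Answer: No. Shift-reduce conflict between [Y → / .] and [F → / . /]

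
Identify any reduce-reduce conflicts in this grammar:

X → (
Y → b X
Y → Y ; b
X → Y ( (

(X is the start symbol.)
No reduce-reduce conflicts

A reduce-reduce conflict occurs when an LR(0) state has two complete items [A → α .] and [B → β .] — both call for a reduction, and with no lookahead the parser cannot choose between them.

Augment with X' → X and build the canonical LR(0) collection (I0 = CLOSURE({[X' → . X]}), then GOTO on every symbol after a dot until no new states appear). It has 10 states:
  I0: { [X → . (], [X → . Y ( (], [X' → . X], [Y → . Y ; b], [Y → . b X] }  — shift
  I1: { [X → ( .] }  — reduce
  I2: { [X' → X .] }  — accept
  I3: { [X → Y . ( (], [Y → Y . ; b] }  — shift
  I4: { [X → . (], [X → . Y ( (], [Y → . Y ; b], [Y → . b X], [Y → b . X] }  — shift
  I5: { [Y → b X .] }  — reduce
  I6: { [X → Y ( . (] }  — shift
  I7: { [Y → Y ; . b] }  — shift
  I8: { [Y → Y ; b .] }  — reduce
  I9: { [X → Y ( ( .] }  — reduce

No state contains more than one complete item.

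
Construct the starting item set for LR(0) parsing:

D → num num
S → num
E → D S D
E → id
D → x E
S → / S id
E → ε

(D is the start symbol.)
{ [D → . num num], [D → . x E], [D' → . D] }

First, augment the grammar with D' → D
I₀ = CLOSURE({ [D' → . D] }):
  [D' → . D] has the dot before D: add [D → . num num], [D → . x E]
No further items can be added.

I₀ = { [D → . num num], [D → . x E], [D' → . D] }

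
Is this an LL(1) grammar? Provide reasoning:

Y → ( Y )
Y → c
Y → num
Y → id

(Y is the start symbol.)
Yes, the grammar is LL(1).

For Y:
  PREDICT(Y → '(' Y ')') = { '(' }
  PREDICT(Y → c) = { 'c' }
  PREDICT(Y → num) = { 'num' }
  PREDICT(Y → id) = { 'id' }

All predict sets are disjoint. The grammar IS LL(1).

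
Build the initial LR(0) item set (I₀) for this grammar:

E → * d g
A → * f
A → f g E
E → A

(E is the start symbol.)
{ [A → . * f], [A → . f g E], [E → . * d g], [E → . A], [E' → . E] }

First, augment the grammar with E' → E
I₀ = CLOSURE({ [E' → . E] }):
  [E' → . E] has the dot before E: add [E → . * d g], [E → . A]
  [E → . A] has the dot before A: add [A → . * f], [A → . f g E]
No further items can be added.

I₀ = { [A → . * f], [A → . f g E], [E → . * d g], [E → . A], [E' → . E] }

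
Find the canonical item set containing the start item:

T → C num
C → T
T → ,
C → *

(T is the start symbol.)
{ [C → . *], [C → . T], [T → . ,], [T → . C num], [T' → . T] }

First, augment the grammar with T' → T
I₀ = CLOSURE({ [T' → . T] }):
  [T' → . T] has the dot before T: add [T → . C num], [T → . ,]
  [T → . C num] has the dot before C: add [C → . T], [C → . *]
No further items can be added.

I₀ = { [C → . *], [C → . T], [T → . ,], [T → . C num], [T' → . T] }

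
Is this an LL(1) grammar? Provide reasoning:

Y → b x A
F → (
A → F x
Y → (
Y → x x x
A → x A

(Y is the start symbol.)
Relevant sets:
  FIRST(F) = { '(' }

For Y:
  PREDICT(Y → b x A) = { 'b' }
  PREDICT(Y → '(') = { '(' }
  PREDICT(Y → x x x) = { 'x' }
For A:
  PREDICT(A → F x) = { '(' }
  PREDICT(A → x A) = { 'x' }
F has a single production, so nothing to check there.

All predict sets are disjoint. The grammar IS LL(1).

Answer: Yes, the grammar is LL(1).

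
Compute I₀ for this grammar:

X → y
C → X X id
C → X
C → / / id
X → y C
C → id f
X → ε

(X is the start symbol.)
First, augment the grammar with X' → X
I₀ = CLOSURE({ [X' → . X] }):
  [X' → . X] has the dot before X: add [X → . y], [X → . y C], [X → .]
No further items can be added.

I₀ = { [X → . y C], [X → . y], [X → .], [X' → . X] }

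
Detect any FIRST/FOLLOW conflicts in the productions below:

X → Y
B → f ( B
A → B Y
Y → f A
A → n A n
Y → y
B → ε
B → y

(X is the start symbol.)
Yes. B → f '(' B with FOLLOW(B) on { 'f' }; B → y with FOLLOW(B) on { 'y' }

A FIRST/FOLLOW conflict occurs when a non-terminal N has a nullable alternative N → β (β ⇒* ε) and another alternative N → α with FIRST(α) ∩ FOLLOW(N) ≠ ∅: on such a lookahead the parser cannot decide between expanding α and letting N vanish via β.

Nullable non-terminals: B.

B: nullable alternative(s) B → ε; FOLLOW(B) = { 'f', 'y' }
  B → f ( B: FIRST \ {ε} = { 'f' } — overlaps FOLLOW(B) on { 'f' }: CONFLICT
  B → ε: FIRST \ {ε} = { } — this is the only nullable alternative, skip
  B → y: FIRST \ {ε} = { 'y' } — overlaps FOLLOW(B) on { 'y' }: CONFLICT

A, X, Y have no nullable alternative, so no FIRST/FOLLOW check is needed there.

So the grammar has 2 FIRST/FOLLOW conflicts (marked CONFLICT above).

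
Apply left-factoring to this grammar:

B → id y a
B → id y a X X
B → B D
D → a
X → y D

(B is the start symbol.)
Left-factoring transforms A → αβ₁ | αβ₂ into A → αA' and A' → β₁ | β₂
(α is the longest common prefix among the alternatives). Repeat until
no nonterminal has two alternatives with a common prefix.

Round 1: B has alternatives sharing prefix 'id y a'. Introduce B': B → id y a B'
  Add: B' → ε
  Add: B' → X X

No remaining common prefixes — done.

Resulting grammar:
B → id y a B'
B' → ε
B' → X X
B → B D
D → a
X → y D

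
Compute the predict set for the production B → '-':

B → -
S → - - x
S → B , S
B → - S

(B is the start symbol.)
PREDICT(B → '-') = (FIRST(RHS) \ {ε}) ∪ (FOLLOW(B) if ε ∈ FIRST(RHS), i.e. RHS ⇒* ε)
FIRST('-') = { '-' }
ε ∉ FIRST('-'), so FOLLOW(B) is not added.
PREDICT(B → '-') = { '-' }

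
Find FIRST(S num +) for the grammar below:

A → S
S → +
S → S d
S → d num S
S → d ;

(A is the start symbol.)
FIRST sets of the non-terminals involved (from the grammar, by fixed-point iteration):
  FIRST(S) = { '+', 'd' }

To compute FIRST(S num +), process the symbols left to right:
Symbol S is a non-terminal. Add FIRST(S) \ {ε} = { '+', 'd' }
S is not nullable (ε ∉ FIRST(S)), so stop here.
FIRST(S num +) = { '+', 'd' }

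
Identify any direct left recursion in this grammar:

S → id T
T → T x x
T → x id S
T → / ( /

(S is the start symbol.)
Yes, T is left-recursive

Direct left recursion occurs when N → N α for some non-terminal N (the right-hand side begins with the left-hand side itself).

S → id T: starts with id
T → T x x: LEFT RECURSIVE (starts with T)
T → x id S: starts with x
T → / ( /: starts with '/'

The grammar has direct left recursion on: T.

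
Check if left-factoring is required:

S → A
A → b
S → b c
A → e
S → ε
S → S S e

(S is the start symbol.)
No, left-factoring is not needed

Left-factoring is needed when two productions for the same non-terminal
share a common prefix on the right-hand side.

Productions for S:
  S → A
  S → b c
  S → ε
  S → S S e
Productions for A:
  A → b
  A → e

No common prefixes found.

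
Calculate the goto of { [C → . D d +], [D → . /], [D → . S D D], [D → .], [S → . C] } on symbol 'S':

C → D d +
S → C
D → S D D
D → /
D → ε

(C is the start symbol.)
GOTO(I, 'S') = CLOSURE({ [A → αX.β] : [A → α.Xβ] ∈ I, X = 'S' })

Items with dot before 'S', with the dot advanced:
  [D → . S D D] → [D → S . D D]
Closure of the advanced items:
  [D → S . D D] has the dot before D: add [D → . S D D], [D → . /], [D → .]
  [D → . S D D] has the dot before S: add [S → . C]
  [S → . C] has the dot before C: add [C → . D d +]

GOTO = { [C → . D d +], [D → . /], [D → . S D D], [D → .], [D → S . D D], [S → . C] }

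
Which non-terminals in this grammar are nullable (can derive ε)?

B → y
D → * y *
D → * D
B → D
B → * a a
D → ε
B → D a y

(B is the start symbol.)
ε-productions: D → ε
So D is immediately nullable.
B → D: every symbol on the right is nullable, so B is nullable too.
Every non-terminal is now nullable.
Nullable = { 'B', 'D' }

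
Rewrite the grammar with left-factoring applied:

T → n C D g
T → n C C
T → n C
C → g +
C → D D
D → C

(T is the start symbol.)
T → n C T'
T' → D g
T' → C
T' → ε
C → g +
C → D D
D → C

Left-factoring transforms A → αβ₁ | αβ₂ into A → αA' and A' → β₁ | β₂
(α is the longest common prefix among the alternatives). Repeat until
no nonterminal has two alternatives with a common prefix.

Round 1: T has alternatives sharing prefix 'n C'. Introduce T': T → n C T'
  Add: T' → D g
  Add: T' → C
  Add: T' → ε

No remaining common prefixes — done.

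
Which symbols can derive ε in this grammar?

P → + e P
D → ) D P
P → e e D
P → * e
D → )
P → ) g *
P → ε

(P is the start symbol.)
A non-terminal is nullable if it can derive ε (the empty string): either it has an ε-production, or it has a production whose right-hand side consists entirely of nullable non-terminals.

ε-productions: P → ε
So P is immediately nullable.
No further non-terminal can be added: every production for the remaining non-terminals contains a terminal or a non-nullable non-terminal.
Nullable = { 'P' }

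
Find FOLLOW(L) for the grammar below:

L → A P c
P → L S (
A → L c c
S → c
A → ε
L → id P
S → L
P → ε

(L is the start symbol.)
{ $, '(', 'c', 'id' }

To compute FOLLOW(L), find every occurrence of L on a right-hand side N → α L β: add FIRST(β) \ {ε}, and if β is empty or nullable also add FOLLOW(N). Iterate to a fixed point.

L is the start symbol, so $ ∈ FOLLOW(L).
In P → L S (: L is followed by S '(', add FIRST(S '(') \ {ε} = { 'c', 'id' }
In A → L c c: L is followed by c c, add FIRST(c c) \ {ε} = { 'c' }
In S → L: L is at the end, add FOLLOW(S)

The FOLLOW sets referred to above (computed the same way, to a fixed point):
  FOLLOW(S) = { '(' }

Taking the union: FOLLOW(L) = { $, '(', 'c', 'id' }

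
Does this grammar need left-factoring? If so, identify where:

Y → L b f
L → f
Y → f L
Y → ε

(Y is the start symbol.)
Left-factoring is needed when two productions for the same non-terminal
share a common prefix on the right-hand side.

Productions for Y:
  Y → L b f
  Y → f L
  Y → ε

No common prefixes found.

Answer: No, left-factoring is not needed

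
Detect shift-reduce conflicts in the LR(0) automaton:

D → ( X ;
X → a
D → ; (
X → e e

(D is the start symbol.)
No shift-reduce conflicts

Augment with D' → D and build the canonical LR(0) collection (I0 = CLOSURE({[D' → . D]}), then GOTO on every symbol after a dot until no new states appear). It has 10 states:
  I0: { [D → . ( X ;], [D → . ; (], [D' → . D] }  — shift
  I1: { [D → ( . X ;], [X → . a], [X → . e e] }  — shift
  I2: { [D → ; . (] }  — shift
  I3: { [D' → D .] }  — accept
  I4: { [D → ; ( .] }  — reduce
  I5: { [D → ( X . ;] }  — shift
  I6: { [X → a .] }  — reduce
  I7: { [X → e . e] }  — shift
  I8: { [X → e e .] }  — reduce
  I9: { [D → ( X ; .] }  — reduce

No state contains both a complete item and a shift item.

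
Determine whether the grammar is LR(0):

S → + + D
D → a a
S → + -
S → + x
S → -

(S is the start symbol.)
Yes, the grammar is LR(0)

A grammar is LR(0) if no state in the canonical LR(0) collection has:
  - both a shift item (dot before a terminal) and a complete item (shift-reduce conflict), or
  - two or more complete items (reduce-reduce conflict; the accept item [S' → S .] counts as a complete item here).

Augment with S' → S and build the canonical LR(0) collection (I0 = CLOSURE({[S' → . S]}), then GOTO on every symbol after a dot until no new states appear). It has 10 states:
  I0: { [S → . + + D], [S → . + -], [S → . + x], [S → . -], [S' → . S] }  — shift
  I1: { [S → + . + D], [S → + . -], [S → + . x] }  — shift
  I2: { [S → - .] }  — reduce
  I3: { [S' → S .] }  — accept
  I4: { [D → . a a], [S → + + . D] }  — shift
  I5: { [S → + - .] }  — reduce
  I6: { [S → + x .] }  — reduce
  I7: { [S → + + D .] }  — reduce
  I8: { [D → a . a] }  — shift
  I9: { [D → a a .] }  — reduce

Every state is either a pure shift/goto state or contains exactly one complete item and nothing to shift — no conflicts. The grammar is LR(0).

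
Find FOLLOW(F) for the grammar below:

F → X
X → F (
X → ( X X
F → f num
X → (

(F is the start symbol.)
{ $, '(' }

F is the start symbol, so $ ∈ FOLLOW(F).
In X → F (: F is followed by '(', add FIRST('(') \ {ε} = { '(' }

Taking the union: FOLLOW(F) = { $, '(' }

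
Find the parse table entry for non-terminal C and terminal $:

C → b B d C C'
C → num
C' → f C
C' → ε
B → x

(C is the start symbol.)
Empty (error entry)

To find M[C, $], we find productions for C where $ is in the predict set (PREDICT(N → α) = (FIRST(α) \ {ε}) ∪ (FOLLOW(N) if α ⇒* ε)).

C → b B d C C': PREDICT = { 'b' }
C → num: PREDICT = { 'num' }

M[C, $] is empty (no production applies)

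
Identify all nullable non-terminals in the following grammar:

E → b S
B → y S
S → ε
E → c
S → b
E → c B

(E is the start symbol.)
A non-terminal is nullable if it can derive ε (the empty string): either it has an ε-production, or it has a production whose right-hand side consists entirely of nullable non-terminals.

ε-productions: S → ε
So S is immediately nullable.
No further non-terminal can be added: every production for the remaining non-terminals contains a terminal or a non-nullable non-terminal.
Nullable = { 'S' }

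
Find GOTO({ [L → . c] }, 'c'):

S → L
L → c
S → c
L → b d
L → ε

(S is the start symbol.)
{ [L → c .] }

GOTO(I, 'c') = CLOSURE({ [A → αX.β] : [A → α.Xβ] ∈ I, X = 'c' })

Items with dot before 'c', with the dot advanced:
  [L → . c] → [L → c .]
Closure adds nothing (no advanced item has the dot before a non-terminal).

GOTO = { [L → c .] }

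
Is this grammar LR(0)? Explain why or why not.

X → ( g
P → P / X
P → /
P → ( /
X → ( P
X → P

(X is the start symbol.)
No. Shift-reduce conflict between [X → P .] and [P → P . / X]

A grammar is LR(0) if no state in the canonical LR(0) collection has:
  - both a shift item (dot before a terminal) and a complete item (shift-reduce conflict), or
  - two or more complete items (reduce-reduce conflict; the accept item [X' → X .] counts as a complete item here).

Augment with X' → X and build the canonical LR(0) collection (I0 = CLOSURE({[X' → . X]}), then GOTO on every symbol after a dot until no new states appear). It has 12 states:
  I0: { [P → . ( /], [P → . /], [P → . P / X], [X → . ( P], [X → . ( g], [X → . P], [X' → . X] }  — shift
  I1: { [P → ( . /], [P → . ( /], [P → . /], [P → . P / X], [X → ( . P], [X → ( . g] }  — shift
  I2: { [P → / .] }  — reduce
  I3: { [P → P . / X], [X → P .] }  — shift, reduce
  I4: { [X' → X .] }  — accept
  I5: { [P → . ( /], [P → . /], [P → . P / X], [P → P / . X], [X → . ( P], [X → . ( g], [X → . P] }  — shift
  I6: { [P → P / X .] }  — reduce
  I7: { [P → ( . /] }  — shift
  I8: { [P → ( / .], [P → / .] }  — 2 reduces
  I9: { [P → P . / X], [X → ( P .] }  — shift, reduce
  I10: { [X → ( g .] }  — reduce
  I11: { [P → ( / .] }  — reduce

Conflict in state I3:
  Shift-reduce conflict between [X → P .] and [P → P . / X]
So the grammar is NOT LR(0).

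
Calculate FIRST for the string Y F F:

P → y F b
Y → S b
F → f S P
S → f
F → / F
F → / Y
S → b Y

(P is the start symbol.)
{ 'b', 'f' }

FIRST sets of the non-terminals involved (from the grammar, by fixed-point iteration):
  FIRST(Y) = { 'b', 'f' }

To compute FIRST(Y F F), process the symbols left to right:
Symbol Y is a non-terminal. Add FIRST(Y) \ {ε} = { 'b', 'f' }
Y is not nullable (ε ∉ FIRST(Y)), so stop here.
FIRST(Y F F) = { 'b', 'f' }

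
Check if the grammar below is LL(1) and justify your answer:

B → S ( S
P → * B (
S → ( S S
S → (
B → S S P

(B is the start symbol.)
A grammar is LL(1) if for each non-terminal N with multiple productions, the predict sets of those productions are pairwise disjoint, where PREDICT(N → α) = (FIRST(α) \ {ε}) ∪ (FOLLOW(N) if α ⇒* ε).

Relevant sets:
  FIRST(S) = { '(' }

For B:
  PREDICT(B → S '(' S) = { '(' }
  PREDICT(B → S S P) = { '(' }
For S:
  PREDICT(S → '(' S S) = { '(' }
  PREDICT(S → '(') = { '(' }
P has a single production, so nothing to check there.

Conflict found: Predict set conflict for B: { '(' }
The grammar is NOT LL(1).

Answer: No. Predict set conflict for B: { '(' }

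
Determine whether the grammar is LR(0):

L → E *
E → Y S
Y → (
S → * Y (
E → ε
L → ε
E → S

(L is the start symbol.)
A grammar is LR(0) if no state in the canonical LR(0) collection has:
  - both a shift item (dot before a terminal) and a complete item (shift-reduce conflict), or
  - two or more complete items (reduce-reduce conflict; the accept item [L' → L .] counts as a complete item here).

Augment with L' → L and build the canonical LR(0) collection (I0 = CLOSURE({[L' → . L]}), then GOTO on every symbol after a dot until no new states appear). It has 11 states:
  I0: { [E → . S], [E → . Y S], [E → .], [L → . E *], [L → .], [L' → . L], [S → . * Y (], [Y → . (] }  — shift, 2 reduces
  I1: { [Y → ( .] }  — reduce
  I2: { [S → * . Y (], [Y → . (] }  — shift
  I3: { [L → E . *] }  — shift
  I4: { [L' → L .] }  — accept
  I5: { [E → S .] }  — reduce
  I6: { [E → Y . S], [S → . * Y (] }  — shift
  I7: { [E → Y S .] }  — reduce
  I8: { [L → E * .] }  — reduce
  I9: { [S → * Y . (] }  — shift
  I10: { [S → * Y ( .] }  — reduce

Conflict in state I0:
  Shift-reduce conflict between [E → .] and [S → . * Y (]
So the grammar is NOT LR(0).

Answer: No. Shift-reduce conflict between [E → .] and [S → . * Y (]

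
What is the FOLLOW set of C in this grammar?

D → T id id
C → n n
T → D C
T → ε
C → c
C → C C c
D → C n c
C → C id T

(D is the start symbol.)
{ 'c', 'id', 'n' }

To compute FOLLOW(C), find every occurrence of C on a right-hand side N → α C β: add FIRST(β) \ {ε}, and if β is empty or nullable also add FOLLOW(N). Iterate to a fixed point.

In T → D C: C is at the end, add FOLLOW(T)
In C → C C c: C is followed by C c, add FIRST(C c) \ {ε} = { 'c', 'n' }
In C → C C c: C is followed by c, add FIRST(c) \ {ε} = { 'c' }
In D → C n c: C is followed by n c, add FIRST(n c) \ {ε} = { 'n' }
In C → C id T: C is followed by id T, add FIRST(id T) \ {ε} = { 'id' }

The FOLLOW sets referred to above (computed the same way, to a fixed point):
  FOLLOW(T) = { 'c', 'id', 'n' }

Taking the union: FOLLOW(C) = { 'c', 'id', 'n' }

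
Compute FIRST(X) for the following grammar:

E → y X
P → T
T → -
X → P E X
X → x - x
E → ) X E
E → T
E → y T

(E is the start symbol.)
To compute FIRST(X), examine every production with X on the left-hand side, reading each right-hand side left to right until a non-nullable symbol is reached.

FIRST sets of the other non-terminals involved (by the same procedure, iterated to a fixed point):
  FIRST(P) = { '-' }

From X → P E X:
  - P is a non-terminal: add FIRST(P) \ {ε} = { '-' }
    P is not nullable, so stop
From X → x - x:
  - x is a terminal: add 'x' and stop

Collecting: FIRST(X) = { '-', 'x' }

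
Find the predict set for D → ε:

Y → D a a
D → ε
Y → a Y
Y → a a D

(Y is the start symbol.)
PREDICT(D → ε) = (FIRST(RHS) \ {ε}) ∪ (FOLLOW(D) if ε ∈ FIRST(RHS), i.e. RHS ⇒* ε)
The right-hand side is ε (FIRST(ε) = { ε }), so the predict set is FOLLOW(D) = { $, 'a' }
PREDICT(D → ε) = { $, 'a' }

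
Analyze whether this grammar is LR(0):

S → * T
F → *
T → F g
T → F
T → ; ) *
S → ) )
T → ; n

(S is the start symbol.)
No. Shift-reduce conflict between [T → F .] and [T → F . g]

A grammar is LR(0) if no state in the canonical LR(0) collection has:
  - both a shift item (dot before a terminal) and a complete item (shift-reduce conflict), or
  - two or more complete items (reduce-reduce conflict; the accept item [S' → S .] counts as a complete item here).

Augment with S' → S and build the canonical LR(0) collection (I0 = CLOSURE({[S' → . S]}), then GOTO on every symbol after a dot until no new states appear). It has 13 states:
  I0: { [S → . ) )], [S → . * T], [S' → . S] }  — shift
  I1: { [S → ) . )] }  — shift
  I2: { [F → . *], [S → * . T], [T → . ; ) *], [T → . ; n], [T → . F g], [T → . F] }  — shift
  I3: { [S' → S .] }  — accept
  I4: { [F → * .] }  — reduce
  I5: { [T → ; . ) *], [T → ; . n] }  — shift
  I6: { [T → F . g], [T → F .] }  — shift, reduce
  I7: { [S → * T .] }  — reduce
  I8: { [T → F g .] }  — reduce
  I9: { [T → ; ) . *] }  — shift
  I10: { [T → ; n .] }  — reduce
  I11: { [T → ; ) * .] }  — reduce
  I12: { [S → ) ) .] }  — reduce

Conflict in state I6:
  Shift-reduce conflict between [T → F .] and [T → F . g]
So the grammar is NOT LR(0).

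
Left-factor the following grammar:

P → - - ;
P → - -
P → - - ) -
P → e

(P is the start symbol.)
Left-factoring transforms A → αβ₁ | αβ₂ into A → αA' and A' → β₁ | β₂
(α is the longest common prefix among the alternatives). Repeat until
no nonterminal has two alternatives with a common prefix.

Round 1: P has alternatives sharing prefix '- -'. Introduce P': P → - - P'
  Add: P' → ;
  Add: P' → ε
  Add: P' → ) -

No remaining common prefixes — done.

Resulting grammar:
P → - - P'
P' → ;
P' → ε
P' → ) -
P → e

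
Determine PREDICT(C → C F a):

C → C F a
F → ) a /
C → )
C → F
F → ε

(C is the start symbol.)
PREDICT(C → C F a) = (FIRST(RHS) \ {ε}) ∪ (FOLLOW(C) if ε ∈ FIRST(RHS), i.e. RHS ⇒* ε)
FIRST(C) = { ')', 'a', ε }
FIRST(F) = { ')', ε }
FIRST(C F a) = { ')', 'a' }
ε ∉ FIRST(C F a), so FOLLOW(C) is not added.
PREDICT(C → C F a) = { ')', 'a' }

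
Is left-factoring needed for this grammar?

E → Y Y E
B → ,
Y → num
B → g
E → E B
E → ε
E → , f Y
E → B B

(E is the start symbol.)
No, left-factoring is not needed

Left-factoring is needed when two productions for the same non-terminal
share a common prefix on the right-hand side.

Productions for E:
  E → Y Y E
  E → E B
  E → ε
  E → , f Y
  E → B B
Productions for B:
  B → ,
  B → g

No common prefixes found.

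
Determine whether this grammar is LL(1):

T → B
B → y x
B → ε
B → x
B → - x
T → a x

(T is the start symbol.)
Relevant sets:
  FIRST(B) = { '-', 'x', 'y', ε }
  FOLLOW(T) = { $ }
  FOLLOW(B) = { $ }

For T:
  PREDICT(T → B) = { $, '-', 'x', 'y' }
  PREDICT(T → a x) = { 'a' }
For B:
  PREDICT(B → y x) = { 'y' }
  PREDICT(B → ε) = { $ }
  PREDICT(B → x) = { 'x' }
  PREDICT(B → '-' x) = { '-' }

All predict sets are disjoint. The grammar IS LL(1).

Answer: Yes, the grammar is LL(1).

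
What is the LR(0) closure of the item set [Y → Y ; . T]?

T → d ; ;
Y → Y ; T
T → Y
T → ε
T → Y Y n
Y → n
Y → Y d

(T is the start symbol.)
Start with: [Y → Y ; . T]
  [Y → Y ; . T] has the dot before T: add [T → . d ; ;], [T → . Y], [T → .], [T → . Y Y n]
  [T → . Y] has the dot before Y: add [Y → . Y ; T], [Y → . n], [Y → . Y d]
No further items can be added.

CLOSURE = { [T → . Y Y n], [T → . Y], [T → . d ; ;], [T → .], [Y → . Y ; T], [Y → . Y d], [Y → . n], [Y → Y ; . T] }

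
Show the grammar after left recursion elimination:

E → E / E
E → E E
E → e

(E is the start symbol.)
E → e E'
E' → / E E'
E' → E E'
E' → ε

E is directly left-recursive. The standard transformation for
  A → A α₁ | ... | A α_m | β₁ | ... | β_n
is
  A  → β₁ A' | ... | β_n A'
  A' → α₁ A' | ... | α_m A' | ε

E → e becomes E → e E'
E → E / E becomes E' → / E E'
E → E E becomes E' → E E'
Add E' → ε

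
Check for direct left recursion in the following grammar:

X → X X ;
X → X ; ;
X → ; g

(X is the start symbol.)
Yes, X is left-recursive

X → X X ;: LEFT RECURSIVE (starts with X)
X → X ; ;: LEFT RECURSIVE (starts with X)
X → ; g: starts with ';'

The grammar has direct left recursion on: X.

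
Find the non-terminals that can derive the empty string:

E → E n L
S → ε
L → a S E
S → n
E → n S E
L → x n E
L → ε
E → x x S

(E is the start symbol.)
{ 'L', 'S' }

A non-terminal is nullable if it can derive ε (the empty string): either it has an ε-production, or it has a production whose right-hand side consists entirely of nullable non-terminals.

ε-productions: S → ε, L → ε
So S, L are immediately nullable.
No further non-terminal can be added: every production for the remaining non-terminals contains a terminal or a non-nullable non-terminal.
Nullable = { 'L', 'S' }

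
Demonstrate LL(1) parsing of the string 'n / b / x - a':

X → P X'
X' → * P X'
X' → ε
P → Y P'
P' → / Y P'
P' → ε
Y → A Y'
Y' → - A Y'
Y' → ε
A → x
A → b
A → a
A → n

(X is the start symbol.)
Stack is shown with the top on the left.

Stack           Input            Action
---------------------------------------
X $             n / b / x - a $  output X → P X'
P X' $          n / b / x - a $  output P → Y P'
Y P' X' $       n / b / x - a $  output Y → A Y'
A Y' P' X' $    n / b / x - a $  output A → n
n Y' P' X' $    n / b / x - a $  match 'n'
Y' P' X' $      / b / x - a $    output Y' → ε
P' X' $         / b / x - a $    output P' → / Y P'
/ Y P' X' $     / b / x - a $    match '/'
Y P' X' $       b / x - a $      output Y → A Y'
A Y' P' X' $    b / x - a $      output A → b
b Y' P' X' $    b / x - a $      match 'b'
Y' P' X' $      / x - a $        output Y' → ε
P' X' $         / x - a $        output P' → / Y P'
/ Y P' X' $     / x - a $        match '/'
Y P' X' $       x - a $          output Y → A Y'
A Y' P' X' $    x - a $          output A → x
x Y' P' X' $    x - a $          match 'x'
Y' P' X' $      - a $            output Y' → - A Y'
- A Y' P' X' $  - a $            match '-'
A Y' P' X' $    a $              output A → a
a Y' P' X' $    a $              match 'a'
Y' P' X' $      $                output Y' → ε
P' X' $         $                output P' → ε
X' $            $                output X' → ε
$               $                accept

The string is accepted.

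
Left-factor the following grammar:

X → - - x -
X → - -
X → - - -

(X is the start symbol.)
X → - - X'
X' → x -
X' → ε
X' → -

Left-factoring transforms A → αβ₁ | αβ₂ into A → αA' and A' → β₁ | β₂
(α is the longest common prefix among the alternatives). Repeat until
no nonterminal has two alternatives with a common prefix.

Round 1: X has alternatives sharing prefix '- -'. Introduce X': X → - - X'
  Add: X' → x -
  Add: X' → ε
  Add: X' → -

No remaining common prefixes — done.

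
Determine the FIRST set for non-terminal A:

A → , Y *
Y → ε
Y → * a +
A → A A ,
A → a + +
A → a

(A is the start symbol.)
{ ',', 'a' }

From A → , Y *:
  - ',' is a terminal: add ',' and stop
From A → A A ,:
  - A is the symbol being defined: contributes nothing new
    A is not nullable, so stop
From A → a + +:
  - a is a terminal: add 'a' and stop
From A → a:
  - a is a terminal: add 'a' and stop

Collecting: FIRST(A) = { ',', 'a' }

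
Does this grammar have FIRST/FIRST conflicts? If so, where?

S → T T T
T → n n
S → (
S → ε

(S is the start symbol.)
No FIRST/FIRST conflicts.

FIRST sets of the non-terminals at (or reachable through a nullable prefix from) the front of some alternative:
  FIRST(T) = { 'n' }

Productions for S:
  S → T T T: FIRST = { 'n' }
  S → (: FIRST = { '(' }
  S → ε: FIRST = { ε }
T has only one production, so no FIRST/FIRST conflict is possible there.

All alternatives of each non-terminal have pairwise disjoint FIRST sets.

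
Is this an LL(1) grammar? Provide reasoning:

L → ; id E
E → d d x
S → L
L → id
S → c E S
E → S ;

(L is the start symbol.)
Relevant sets:
  FIRST(S) = { ';', 'c', 'id' }
  FIRST(L) = { ';', 'id' }

For L:
  PREDICT(L → ';' id E) = { ';' }
  PREDICT(L → id) = { 'id' }
For E:
  PREDICT(E → d d x) = { 'd' }
  PREDICT(E → S ';') = { ';', 'c', 'id' }
For S:
  PREDICT(S → L) = { ';', 'id' }
  PREDICT(S → c E S) = { 'c' }

All predict sets are disjoint. The grammar IS LL(1).

Answer: Yes, the grammar is LL(1).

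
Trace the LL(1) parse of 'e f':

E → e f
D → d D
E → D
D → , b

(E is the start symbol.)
LL(1) parsing maintains a stack (initially the start symbol over $) and the input. At each step: if the stack top is a terminal, match it against the current input token; if it is a non-terminal N, replace it with the RHS of M[N, lookahead] (the unique production whose predict set contains the lookahead).

Stack is shown with the top on the left.

Stack  Input  Action
--------------------
E $    e f $  output E → e f
e f $  e f $  match 'e'
f $    f $    match 'f'
$      $      accept

The string is accepted.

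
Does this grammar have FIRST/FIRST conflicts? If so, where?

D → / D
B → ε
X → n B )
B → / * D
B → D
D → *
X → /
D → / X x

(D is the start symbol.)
A FIRST/FIRST conflict occurs when two productions N → α and N → β for the same non-terminal have FIRST(α) ∩ FIRST(β) ≠ ∅ (with ε ∈ FIRST of a nullable right-hand side, so two nullable alternatives also conflict).

FIRST sets of the non-terminals at (or reachable through a nullable prefix from) the front of some alternative:
  FIRST(D) = { '*', '/' }

Productions for D:
  D → / D: FIRST = { '/' }
  D → *: FIRST = { '*' }
  D → / X x: FIRST = { '/' }
Productions for B:
  B → ε: FIRST = { ε }
  B → / * D: FIRST = { '/' }
  B → D: FIRST = { '*', '/' }
Productions for X:
  X → n B ): FIRST = { 'n' }
  X → /: FIRST = { '/' }

Conflict for D: D → / D and D → / X x
  Overlap: { '/' }
Conflict for B: B → / * D and B → D
  Overlap: { '/' }

Answer: Yes. D → '/' D / D → '/' X x on { '/' }; B → '/' '*' D / B → D on { '/' }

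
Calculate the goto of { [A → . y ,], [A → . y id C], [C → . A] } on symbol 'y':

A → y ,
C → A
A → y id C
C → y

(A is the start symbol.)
{ [A → y . ,], [A → y . id C] }

GOTO(I, 'y') = CLOSURE({ [A → αX.β] : [A → α.Xβ] ∈ I, X = 'y' })

Items with dot before 'y', with the dot advanced:
  [A → . y ,] → [A → y . ,]
  [A → . y id C] → [A → y . id C]
Closure adds nothing (no advanced item has the dot before a non-terminal).

GOTO = { [A → y . ,], [A → y . id C] }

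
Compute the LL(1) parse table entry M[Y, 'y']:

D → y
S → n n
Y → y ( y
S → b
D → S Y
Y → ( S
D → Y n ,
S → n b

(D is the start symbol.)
Y → y ( y

To find M[Y, 'y'], we find productions for Y where 'y' is in the predict set (PREDICT(N → α) = (FIRST(α) \ {ε}) ∪ (FOLLOW(N) if α ⇒* ε)).

Y → y ( y: PREDICT = { 'y' }
  'y' is in predict set, so this production goes in M[Y, 'y']
Y → ( S: PREDICT = { '(' }

M[Y, 'y'] = Y → y ( y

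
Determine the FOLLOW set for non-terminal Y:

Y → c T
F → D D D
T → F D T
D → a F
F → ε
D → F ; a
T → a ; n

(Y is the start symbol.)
{ $ }

Y is the start symbol, so $ ∈ FOLLOW(Y).
Y does not occur on any right-hand side.

Taking the union: FOLLOW(Y) = { $ }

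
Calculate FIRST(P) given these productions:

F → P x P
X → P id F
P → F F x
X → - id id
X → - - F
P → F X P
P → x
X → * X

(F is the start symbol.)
FIRST sets of the other non-terminals involved (by the same procedure, iterated to a fixed point):
  FIRST(F) = { 'x' }

From P → F F x:
  - F is a non-terminal: add FIRST(F) \ {ε} = { 'x' }
    F is not nullable, so stop
From P → F X P:
  - F is a non-terminal: add FIRST(F) \ {ε} = { 'x' }
    F is not nullable, so stop
From P → x:
  - x is a terminal: add 'x' and stop

Collecting: FIRST(P) = { 'x' }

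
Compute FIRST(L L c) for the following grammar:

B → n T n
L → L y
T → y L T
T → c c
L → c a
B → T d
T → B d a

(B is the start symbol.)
{ 'c' }

FIRST sets of the non-terminals involved (from the grammar, by fixed-point iteration):
  FIRST(L) = { 'c' }

To compute FIRST(L L c), process the symbols left to right:
Symbol L is a non-terminal. Add FIRST(L) \ {ε} = { 'c' }
L is not nullable (ε ∉ FIRST(L)), so stop here.
FIRST(L L c) = { 'c' }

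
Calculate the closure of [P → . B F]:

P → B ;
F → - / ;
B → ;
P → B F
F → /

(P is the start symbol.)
To compute CLOSURE, for each item [A → α.Bβ] where B is a non-terminal, add [B → .γ] for all productions B → γ; repeat for the newly added items until nothing changes.

Start with: [P → . B F]
  [P → . B F] has the dot before B: add [B → . ;]
No further items can be added.

CLOSURE = { [B → . ;], [P → . B F] }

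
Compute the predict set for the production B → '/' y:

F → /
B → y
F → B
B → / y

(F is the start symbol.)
PREDICT(B → '/' y) = (FIRST(RHS) \ {ε}) ∪ (FOLLOW(B) if ε ∈ FIRST(RHS), i.e. RHS ⇒* ε)
FIRST('/' y) = { '/' }
ε ∉ FIRST('/' y), so FOLLOW(B) is not added.
PREDICT(B → '/' y) = { '/' }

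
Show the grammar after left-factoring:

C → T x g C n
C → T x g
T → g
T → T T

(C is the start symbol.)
Left-factoring transforms A → αβ₁ | αβ₂ into A → αA' and A' → β₁ | β₂
(α is the longest common prefix among the alternatives). Repeat until
no nonterminal has two alternatives with a common prefix.

Round 1: C has alternatives sharing prefix 'T x g'. Introduce C': C → T x g C'
  Add: C' → C n
  Add: C' → ε

No remaining common prefixes — done.

Resulting grammar:
C → T x g C'
C' → C n
C' → ε
T → g
T → T T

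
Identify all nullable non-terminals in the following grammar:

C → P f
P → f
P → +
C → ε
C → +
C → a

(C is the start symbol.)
A non-terminal is nullable if it can derive ε (the empty string): either it has an ε-production, or it has a production whose right-hand side consists entirely of nullable non-terminals.

ε-productions: C → ε
So C is immediately nullable.
No further non-terminal can be added: every production for the remaining non-terminals contains a terminal or a non-nullable non-terminal.
Nullable = { 'C' }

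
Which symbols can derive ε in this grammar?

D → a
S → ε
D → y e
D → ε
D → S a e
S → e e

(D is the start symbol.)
A non-terminal is nullable if it can derive ε (the empty string): either it has an ε-production, or it has a production whose right-hand side consists entirely of nullable non-terminals.

ε-productions: S → ε, D → ε
So S, D are immediately nullable.
Every non-terminal is now nullable.
Nullable = { 'D', 'S' }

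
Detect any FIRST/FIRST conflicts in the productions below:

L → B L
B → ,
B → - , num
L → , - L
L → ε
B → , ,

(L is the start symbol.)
A FIRST/FIRST conflict occurs when two productions N → α and N → β for the same non-terminal have FIRST(α) ∩ FIRST(β) ≠ ∅ (with ε ∈ FIRST of a nullable right-hand side, so two nullable alternatives also conflict).

FIRST sets of the non-terminals at (or reachable through a nullable prefix from) the front of some alternative:
  FIRST(B) = { ',', '-' }

Productions for L:
  L → B L: FIRST = { ',', '-' }
  L → , - L: FIRST = { ',' }
  L → ε: FIRST = { ε }
Productions for B:
  B → ,: FIRST = { ',' }
  B → - , num: FIRST = { '-' }
  B → , ,: FIRST = { ',' }

Conflict for L: L → B L and L → , - L
  Overlap: { ',' }
Conflict for B: B → , and B → , ,
  Overlap: { ',' }

Answer: Yes. L → B L / L → ',' '-' L on { ',' }; B → ',' / B → ',' ',' on { ',' }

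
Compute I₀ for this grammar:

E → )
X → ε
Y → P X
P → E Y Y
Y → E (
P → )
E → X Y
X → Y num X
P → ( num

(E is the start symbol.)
First, augment the grammar with E' → E
I₀ = CLOSURE({ [E' → . E] }):
  [E' → . E] has the dot before E: add [E → . )], [E → . X Y]
  [E → . X Y] has the dot before X: add [X → .], [X → . Y num X]
  [X → . Y num X] has the dot before Y: add [Y → . P X], [Y → . E (]
  [Y → . P X] has the dot before P: add [P → . E Y Y], [P → . )], [P → . ( num]
No further items can be added.

I₀ = { [E → . )], [E → . X Y], [E' → . E], [P → . ( num], [P → . )], [P → . E Y Y], [X → . Y num X], [X → .], [Y → . E (], [Y → . P X] }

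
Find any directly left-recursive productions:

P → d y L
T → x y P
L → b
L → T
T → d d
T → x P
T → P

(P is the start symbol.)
No direct left recursion

P → d y L: starts with d
T → x y P: starts with x
L → b: starts with b
L → T: starts with T
T → d d: starts with d
T → x P: starts with x
T → P: starts with P

No direct left recursion found.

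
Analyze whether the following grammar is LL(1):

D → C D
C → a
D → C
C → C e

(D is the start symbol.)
A grammar is LL(1) if for each non-terminal N with multiple productions, the predict sets of those productions are pairwise disjoint, where PREDICT(N → α) = (FIRST(α) \ {ε}) ∪ (FOLLOW(N) if α ⇒* ε).

Relevant sets:
  FIRST(C) = { 'a' }

For D:
  PREDICT(D → C D) = { 'a' }
  PREDICT(D → C) = { 'a' }
For C:
  PREDICT(C → a) = { 'a' }
  PREDICT(C → C e) = { 'a' }

Conflict found: Predict set conflict for D: { 'a' }
The grammar is NOT LL(1).

Answer: No. Predict set conflict for D: { 'a' }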